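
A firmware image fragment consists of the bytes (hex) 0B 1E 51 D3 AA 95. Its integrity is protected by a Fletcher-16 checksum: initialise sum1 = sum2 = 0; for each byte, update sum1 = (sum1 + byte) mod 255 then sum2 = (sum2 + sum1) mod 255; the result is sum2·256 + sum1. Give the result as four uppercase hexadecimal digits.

848E

Running sums (mod 255):
  after byte 0 (0B): sum1=11, sum2=11
  after byte 1 (1E): sum1=41, sum2=52
  after byte 2 (51): sum1=122, sum2=174
  after byte 3 (D3): sum1=78, sum2=252
  after byte 4 (AA): sum1=248, sum2=245
  after byte 5 (95): sum1=142, sum2=132
Checksum = sum2·256 + sum1 = 132·256 + 142 = 33934 = 0x848E.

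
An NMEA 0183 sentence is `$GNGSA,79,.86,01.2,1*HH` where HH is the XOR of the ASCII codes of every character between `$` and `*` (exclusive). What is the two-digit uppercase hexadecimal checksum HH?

5E

XOR the ASCII codes of the payload characters:
  'G' = 0x47 → acc = 0x47
  'N' = 0x4E → acc = 0x09
  'G' = 0x47 → acc = 0x4E
  'S' = 0x53 → acc = 0x1D
  'A' = 0x41 → acc = 0x5C
  ',' = 0x2C → acc = 0x70
  '7' = 0x37 → acc = 0x47
  '9' = 0x39 → acc = 0x7E
  ',' = 0x2C → acc = 0x52
  '.' = 0x2E → acc = 0x7C
  '8' = 0x38 → acc = 0x44
  '6' = 0x36 → acc = 0x72
  ',' = 0x2C → acc = 0x5E
  '0' = 0x30 → acc = 0x6E
  '1' = 0x31 → acc = 0x5F
  '.' = 0x2E → acc = 0x71
  '2' = 0x32 → acc = 0x43
  ',' = 0x2C → acc = 0x6F
  '1' = 0x31 → acc = 0x5E
Checksum = 0x5E.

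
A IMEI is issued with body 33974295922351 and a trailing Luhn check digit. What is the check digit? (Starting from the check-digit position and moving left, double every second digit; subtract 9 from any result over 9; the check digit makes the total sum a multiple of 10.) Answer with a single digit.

Partial digits right→left: 1 5 3 2 2 9 5 9 2 4 7 9 3 3
Double every second digit counting from the check-digit position (so the 1st, 3rd, 5th, ... of the partial from the right).
  doubled (with −9 where >9): 2 6 4 1 4 5 6 → sum 28
  kept as-is: 5 2 9 9 4 9 3 → sum 41
Total = 28 + 41 = 69.
Check digit = (10 − (69 mod 10)) mod 10 = 1.

1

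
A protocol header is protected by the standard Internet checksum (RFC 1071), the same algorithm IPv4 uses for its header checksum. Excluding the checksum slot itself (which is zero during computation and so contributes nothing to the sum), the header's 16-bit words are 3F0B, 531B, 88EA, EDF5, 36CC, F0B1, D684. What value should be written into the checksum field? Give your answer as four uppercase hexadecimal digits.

One's-complement addition (fold any carry out of bit 15 back into bit 0):
  0x3F0B + 0x531B = 0x09226
  0x9226 + 0x88EA = 0x11B10 → wrap carry → 0x1B11
  0x1B11 + 0xEDF5 = 0x10906 → wrap carry → 0x0907
  0x0907 + 0x36CC = 0x03FD3
  0x3FD3 + 0xF0B1 = 0x13084 → wrap carry → 0x3085
  0x3085 + 0xD684 = 0x10709 → wrap carry → 0x070A
One's-complement sum = 0x070A.
Checksum = ~0x070A & 0xFFFF = 0xF8F5.

F8F5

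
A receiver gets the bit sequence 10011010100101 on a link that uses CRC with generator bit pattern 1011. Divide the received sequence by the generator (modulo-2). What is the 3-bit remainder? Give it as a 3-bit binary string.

Modulo-2 division of 10011010100101 by 1011:
  pos 0: 1001 XOR 1011 = 0010
  pos 2: 1010 XOR 1011 = 0001
  pos 5: 1101 XOR 1011 = 0110
  pos 6: 1100 XOR 1011 = 0111
  pos 7: 1110 XOR 1011 = 0101
  pos 8: 1011 XOR 1011 = 0000
Remainder = 001 (nonzero — an error is detected).

001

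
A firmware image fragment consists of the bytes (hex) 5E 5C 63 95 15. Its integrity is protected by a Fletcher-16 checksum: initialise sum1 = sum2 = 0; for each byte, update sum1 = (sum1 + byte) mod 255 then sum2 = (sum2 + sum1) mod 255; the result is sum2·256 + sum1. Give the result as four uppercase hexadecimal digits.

Running sums (mod 255):
  after byte 0 (5E): sum1=94, sum2=94
  after byte 1 (5C): sum1=186, sum2=25
  after byte 2 (63): sum1=30, sum2=55
  after byte 3 (95): sum1=179, sum2=234
  after byte 4 (15): sum1=200, sum2=179
Checksum = sum2·256 + sum1 = 179·256 + 200 = 46024 = 0xB3C8.

B3C8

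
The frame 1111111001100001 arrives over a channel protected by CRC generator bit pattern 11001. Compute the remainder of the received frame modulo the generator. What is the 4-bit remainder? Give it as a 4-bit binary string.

Modulo-2 division of 1111111001100001 by 11001:
  pos 0: 11111 XOR 11001 = 00110
  pos 2: 11011 XOR 11001 = 00010
  pos 5: 10001 XOR 11001 = 01000
  pos 6: 10001 XOR 11001 = 01000
  pos 7: 10000 XOR 11001 = 01001
  pos 8: 10010 XOR 11001 = 01011
  pos 9: 10110 XOR 11001 = 01111
  pos 10: 11110 XOR 11001 = 00111
Remainder = 1111 (nonzero — an error is detected).

1111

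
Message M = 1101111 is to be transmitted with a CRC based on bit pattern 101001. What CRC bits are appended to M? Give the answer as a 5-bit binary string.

10000

Append 5 zeros: 110111100000. Divide by 101001 (XOR where the leading bit is 1):
  pos 0: 110111 XOR 101001 = 011110
  pos 1: 111101 XOR 101001 = 010100
  pos 2: 101000 XOR 101001 = 000001
Remainder (last 5 bits) = 10000. This is the CRC / FCS.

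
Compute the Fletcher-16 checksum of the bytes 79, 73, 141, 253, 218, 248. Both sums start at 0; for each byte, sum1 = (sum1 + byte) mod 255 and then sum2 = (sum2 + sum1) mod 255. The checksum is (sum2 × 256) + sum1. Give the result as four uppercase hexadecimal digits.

29F7

Running sums (mod 255):
  after byte 0 (79): sum1=79, sum2=79
  after byte 1 (73): sum1=152, sum2=231
  after byte 2 (141): sum1=38, sum2=14
  after byte 3 (253): sum1=36, sum2=50
  after byte 4 (218): sum1=254, sum2=49
  after byte 5 (248): sum1=247, sum2=41
Checksum = sum2·256 + sum1 = 41·256 + 247 = 10743 = 0x29F7.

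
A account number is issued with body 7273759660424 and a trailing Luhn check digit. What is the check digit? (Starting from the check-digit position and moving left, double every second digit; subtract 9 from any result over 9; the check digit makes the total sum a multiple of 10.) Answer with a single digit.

9

Partial digits right→left: 4 2 4 0 6 6 9 5 7 3 7 2 7
Double every second digit counting from the check-digit position (so the 1st, 3rd, 5th, ... of the partial from the right).
  doubled (with −9 where >9): 8 8 3 9 5 5 5 → sum 43
  kept as-is: 2 0 6 5 3 2 → sum 18
Total = 43 + 18 = 61.
Check digit = (10 − (61 mod 10)) mod 10 = 9.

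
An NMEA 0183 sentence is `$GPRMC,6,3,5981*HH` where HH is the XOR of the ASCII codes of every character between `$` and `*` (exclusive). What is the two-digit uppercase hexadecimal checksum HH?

XOR the ASCII codes of the payload characters:
  'G' = 0x47 → acc = 0x47
  'P' = 0x50 → acc = 0x17
  'R' = 0x52 → acc = 0x45
  'M' = 0x4D → acc = 0x08
  'C' = 0x43 → acc = 0x4B
  ',' = 0x2C → acc = 0x67
  '6' = 0x36 → acc = 0x51
  ',' = 0x2C → acc = 0x7D
  '3' = 0x33 → acc = 0x4E
  ',' = 0x2C → acc = 0x62
  '5' = 0x35 → acc = 0x57
  '9' = 0x39 → acc = 0x6E
  '8' = 0x38 → acc = 0x56
  '1' = 0x31 → acc = 0x67
Checksum = 0x67.

67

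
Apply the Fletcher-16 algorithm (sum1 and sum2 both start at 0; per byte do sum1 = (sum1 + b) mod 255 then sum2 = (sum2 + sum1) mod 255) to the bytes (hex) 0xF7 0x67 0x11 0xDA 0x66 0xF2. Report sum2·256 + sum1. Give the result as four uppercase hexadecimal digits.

69A4

Running sums (mod 255):
  after byte 0 (0xF7): sum1=247, sum2=247
  after byte 1 (0x67): sum1=95, sum2=87
  after byte 2 (0x11): sum1=112, sum2=199
  after byte 3 (0xDA): sum1=75, sum2=19
  after byte 4 (0x66): sum1=177, sum2=196
  after byte 5 (0xF2): sum1=164, sum2=105
Checksum = sum2·256 + sum1 = 105·256 + 164 = 27044 = 0x69A4.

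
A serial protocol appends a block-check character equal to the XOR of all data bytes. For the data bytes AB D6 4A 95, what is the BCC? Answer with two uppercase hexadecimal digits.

XOR the bytes together:
  start with 0xAB
  0xAB ⊕ 0xD6 = 0x7D
  0x7D ⊕ 0x4A = 0x37
  0x37 ⊕ 0x95 = 0xA2

A2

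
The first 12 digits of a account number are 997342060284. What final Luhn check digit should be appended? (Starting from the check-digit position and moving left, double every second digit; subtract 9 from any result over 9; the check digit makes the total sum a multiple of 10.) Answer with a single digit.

Partial digits right→left: 4 8 2 0 6 0 2 4 3 7 9 9
Double every second digit counting from the check-digit position (so the 1st, 3rd, 5th, ... of the partial from the right).
  doubled (with −9 where >9): 8 4 3 4 6 9 → sum 34
  kept as-is: 8 0 0 4 7 9 → sum 28
Total = 34 + 28 = 62.
Check digit = (10 − (62 mod 10)) mod 10 = 8.

8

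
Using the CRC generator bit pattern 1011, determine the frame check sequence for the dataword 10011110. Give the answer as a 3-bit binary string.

Append 3 zeros: 10011110000. Divide by 1011 (XOR where the leading bit is 1):
  pos 0: 1001 XOR 1011 = 0010
  pos 2: 1011 XOR 1011 = 0000
  pos 6: 1000 XOR 1011 = 0011
Remainder (last 3 bits) = 110. This is the CRC / FCS.

110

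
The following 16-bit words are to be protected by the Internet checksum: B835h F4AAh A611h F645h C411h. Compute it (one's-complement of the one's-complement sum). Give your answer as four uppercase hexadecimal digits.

One's-complement addition (fold any carry out of bit 15 back into bit 0):
  0xB835 + 0xF4AA = 0x1ACDF → wrap carry → 0xACE0
  0xACE0 + 0xA611 = 0x152F1 → wrap carry → 0x52F2
  0x52F2 + 0xF645 = 0x14937 → wrap carry → 0x4938
  0x4938 + 0xC411 = 0x10D49 → wrap carry → 0x0D4A
One's-complement sum = 0x0D4A.
Checksum = ~0x0D4A & 0xFFFF = 0xF2B5.

F2B5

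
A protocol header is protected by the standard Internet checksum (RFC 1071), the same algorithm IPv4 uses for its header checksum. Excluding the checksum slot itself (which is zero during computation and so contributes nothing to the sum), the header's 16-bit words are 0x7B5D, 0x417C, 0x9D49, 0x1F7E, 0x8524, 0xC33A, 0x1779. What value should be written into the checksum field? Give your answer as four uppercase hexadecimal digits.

One's-complement addition (fold any carry out of bit 15 back into bit 0):
  0x7B5D + 0x417C = 0x0BCD9
  0xBCD9 + 0x9D49 = 0x15A22 → wrap carry → 0x5A23
  0x5A23 + 0x1F7E = 0x079A1
  0x79A1 + 0x8524 = 0x0FEC5
  0xFEC5 + 0xC33A = 0x1C1FF → wrap carry → 0xC200
  0xC200 + 0x1779 = 0x0D979
One's-complement sum = 0xD979.
Checksum = ~0xD979 & 0xFFFF = 0x2686.

2686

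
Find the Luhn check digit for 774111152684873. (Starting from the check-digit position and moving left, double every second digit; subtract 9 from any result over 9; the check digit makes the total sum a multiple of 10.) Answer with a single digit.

Partial digits right→left: 3 7 8 4 8 6 2 5 1 1 1 1 4 7 7
Double every second digit counting from the check-digit position (so the 1st, 3rd, 5th, ... of the partial from the right).
  doubled (with −9 where >9): 6 7 7 4 2 2 8 5 → sum 41
  kept as-is: 7 4 6 5 1 1 7 → sum 31
Total = 41 + 31 = 72.
Check digit = (10 − (72 mod 10)) mod 10 = 8.

8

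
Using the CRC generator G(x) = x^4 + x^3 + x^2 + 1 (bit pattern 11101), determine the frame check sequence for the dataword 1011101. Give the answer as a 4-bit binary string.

1000

Append 4 zeros: 10111010000. Divide by 11101 (XOR where the leading bit is 1):
  pos 0: 10111 XOR 11101 = 01010
  pos 1: 10100 XOR 11101 = 01001
  pos 2: 10011 XOR 11101 = 01110
  pos 3: 11100 XOR 11101 = 00001
Remainder (last 4 bits) = 1000. This is the CRC / FCS.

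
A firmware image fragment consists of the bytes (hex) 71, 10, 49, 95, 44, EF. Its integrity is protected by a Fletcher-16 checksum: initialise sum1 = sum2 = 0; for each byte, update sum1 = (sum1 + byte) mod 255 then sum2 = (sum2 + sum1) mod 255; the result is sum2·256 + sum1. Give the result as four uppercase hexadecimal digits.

Running sums (mod 255):
  after byte 0 (71): sum1=113, sum2=113
  after byte 1 (10): sum1=129, sum2=242
  after byte 2 (49): sum1=202, sum2=189
  after byte 3 (95): sum1=96, sum2=30
  after byte 4 (44): sum1=164, sum2=194
  after byte 5 (EF): sum1=148, sum2=87
Checksum = sum2·256 + sum1 = 87·256 + 148 = 22420 = 0x5794.

5794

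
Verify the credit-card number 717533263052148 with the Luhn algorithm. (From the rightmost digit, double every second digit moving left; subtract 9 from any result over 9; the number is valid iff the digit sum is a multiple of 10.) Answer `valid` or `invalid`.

From the right, keep odd positions and double even positions (subtract 9 from any doubled value over 9):
  doubled (positions 2,4,...): 8 4 0 3 6 1 2 → sum 24
  kept (positions 1,3,...): 8 1 5 3 2 3 7 7 → sum 36
Total = 60.
60 mod 10 = 0, so the number is valid.

valid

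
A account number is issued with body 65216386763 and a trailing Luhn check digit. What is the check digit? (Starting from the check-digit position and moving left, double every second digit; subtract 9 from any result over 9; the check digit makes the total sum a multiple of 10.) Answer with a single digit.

1

Partial digits right→left: 3 6 7 6 8 3 6 1 2 5 6
Double every second digit counting from the check-digit position (so the 1st, 3rd, 5th, ... of the partial from the right).
  doubled (with −9 where >9): 6 5 7 3 4 3 → sum 28
  kept as-is: 6 6 3 1 5 → sum 21
Total = 28 + 21 = 49.
Check digit = (10 − (49 mod 10)) mod 10 = 1.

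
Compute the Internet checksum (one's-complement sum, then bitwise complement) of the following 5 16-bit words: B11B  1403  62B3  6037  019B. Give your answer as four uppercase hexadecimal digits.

765B

One's-complement addition (fold any carry out of bit 15 back into bit 0):
  0xB11B + 0x1403 = 0x0C51E
  0xC51E + 0x62B3 = 0x127D1 → wrap carry → 0x27D2
  0x27D2 + 0x6037 = 0x08809
  0x8809 + 0x019B = 0x089A4
One's-complement sum = 0x89A4.
Checksum = ~0x89A4 & 0xFFFF = 0x765B.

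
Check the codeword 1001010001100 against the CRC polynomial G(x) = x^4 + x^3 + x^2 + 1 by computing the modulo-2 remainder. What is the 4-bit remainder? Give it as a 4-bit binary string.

1110

Modulo-2 division of 1001010001100 by 11101:
  pos 0: 10010 XOR 11101 = 01111
  pos 1: 11111 XOR 11101 = 00010
  pos 4: 10000 XOR 11101 = 01101
  pos 5: 11011 XOR 11101 = 00110
  pos 7: 11010 XOR 11101 = 00111
Remainder = 1110 (nonzero — an error is detected).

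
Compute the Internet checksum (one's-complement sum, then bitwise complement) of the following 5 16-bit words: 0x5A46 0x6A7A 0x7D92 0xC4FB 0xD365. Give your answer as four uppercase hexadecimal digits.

One's-complement addition (fold any carry out of bit 15 back into bit 0):
  0x5A46 + 0x6A7A = 0x0C4C0
  0xC4C0 + 0x7D92 = 0x14252 → wrap carry → 0x4253
  0x4253 + 0xC4FB = 0x1074E → wrap carry → 0x074F
  0x074F + 0xD365 = 0x0DAB4
One's-complement sum = 0xDAB4.
Checksum = ~0xDAB4 & 0xFFFF = 0x254B.

254B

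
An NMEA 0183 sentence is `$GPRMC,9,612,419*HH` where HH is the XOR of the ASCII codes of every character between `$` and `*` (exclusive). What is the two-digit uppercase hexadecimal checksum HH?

XOR the ASCII codes of the payload characters:
  'G' = 0x47 → acc = 0x47
  'P' = 0x50 → acc = 0x17
  'R' = 0x52 → acc = 0x45
  'M' = 0x4D → acc = 0x08
  'C' = 0x43 → acc = 0x4B
  ',' = 0x2C → acc = 0x67
  '9' = 0x39 → acc = 0x5E
  ',' = 0x2C → acc = 0x72
  '6' = 0x36 → acc = 0x44
  '1' = 0x31 → acc = 0x75
  '2' = 0x32 → acc = 0x47
  ',' = 0x2C → acc = 0x6B
  '4' = 0x34 → acc = 0x5F
  '1' = 0x31 → acc = 0x6E
  '9' = 0x39 → acc = 0x57
Checksum = 0x57.

57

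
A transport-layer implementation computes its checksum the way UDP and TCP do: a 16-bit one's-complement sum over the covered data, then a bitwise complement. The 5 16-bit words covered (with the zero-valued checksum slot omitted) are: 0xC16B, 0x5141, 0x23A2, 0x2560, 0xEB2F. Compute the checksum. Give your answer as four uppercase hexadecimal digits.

One's-complement addition (fold any carry out of bit 15 back into bit 0):
  0xC16B + 0x5141 = 0x112AC → wrap carry → 0x12AD
  0x12AD + 0x23A2 = 0x0364F
  0x364F + 0x2560 = 0x05BAF
  0x5BAF + 0xEB2F = 0x146DE → wrap carry → 0x46DF
One's-complement sum = 0x46DF.
Checksum = ~0x46DF & 0xFFFF = 0xB920.

B920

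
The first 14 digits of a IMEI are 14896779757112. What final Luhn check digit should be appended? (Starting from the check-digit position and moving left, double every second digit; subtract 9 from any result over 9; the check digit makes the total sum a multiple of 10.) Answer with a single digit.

Partial digits right→left: 2 1 1 7 5 7 9 7 7 6 9 8 4 1
Double every second digit counting from the check-digit position (so the 1st, 3rd, 5th, ... of the partial from the right).
  doubled (with −9 where >9): 4 2 1 9 5 9 8 → sum 38
  kept as-is: 1 7 7 7 6 8 1 → sum 37
Total = 38 + 37 = 75.
Check digit = (10 − (75 mod 10)) mod 10 = 5.

5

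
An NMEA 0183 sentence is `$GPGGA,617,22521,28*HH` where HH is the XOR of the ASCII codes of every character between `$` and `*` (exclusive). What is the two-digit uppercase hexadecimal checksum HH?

76

XOR the ASCII codes of the payload characters:
  'G' = 0x47 → acc = 0x47
  'P' = 0x50 → acc = 0x17
  'G' = 0x47 → acc = 0x50
  'G' = 0x47 → acc = 0x17
  'A' = 0x41 → acc = 0x56
  ',' = 0x2C → acc = 0x7A
  '6' = 0x36 → acc = 0x4C
  '1' = 0x31 → acc = 0x7D
  '7' = 0x37 → acc = 0x4A
  ',' = 0x2C → acc = 0x66
  '2' = 0x32 → acc = 0x54
  '2' = 0x32 → acc = 0x66
  '5' = 0x35 → acc = 0x53
  '2' = 0x32 → acc = 0x61
  '1' = 0x31 → acc = 0x50
  ',' = 0x2C → acc = 0x7C
  '2' = 0x32 → acc = 0x4E
  '8' = 0x38 → acc = 0x76
Checksum = 0x76.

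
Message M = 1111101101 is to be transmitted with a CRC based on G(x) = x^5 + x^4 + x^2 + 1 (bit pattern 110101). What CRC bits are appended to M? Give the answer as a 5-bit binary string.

Append 5 zeros: 111110110100000. Divide by 110101 (XOR where the leading bit is 1):
  pos 0: 111110 XOR 110101 = 001011
  pos 2: 101111 XOR 110101 = 011010
  pos 3: 110100 XOR 110101 = 000001
  pos 8: 110000 XOR 110101 = 000101
Remainder (last 5 bits) = 01010. This is the CRC / FCS.

01010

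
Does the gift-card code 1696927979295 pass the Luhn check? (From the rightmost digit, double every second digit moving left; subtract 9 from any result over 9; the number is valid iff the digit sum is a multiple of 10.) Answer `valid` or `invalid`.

From the right, keep odd positions and double even positions (subtract 9 from any doubled value over 9):
  doubled (positions 2,4,...): 9 9 9 4 3 3 → sum 37
  kept (positions 1,3,...): 5 2 7 7 9 9 1 → sum 40
Total = 77.
77 mod 10 = 7, so the number is invalid.

invalid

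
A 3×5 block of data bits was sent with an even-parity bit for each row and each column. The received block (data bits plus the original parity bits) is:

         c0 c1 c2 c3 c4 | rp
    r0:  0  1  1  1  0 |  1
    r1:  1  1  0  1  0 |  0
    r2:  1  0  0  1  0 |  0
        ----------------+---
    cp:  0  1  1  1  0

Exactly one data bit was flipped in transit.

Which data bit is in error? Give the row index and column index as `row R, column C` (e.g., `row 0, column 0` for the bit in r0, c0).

Recompute each row's even parity and compare to rp:
  r0: data parity 1, sent rp 1 → ok
  r1: data parity 1, sent rp 0 → mismatch
  r2: data parity 0, sent rp 0 → ok
Recompute each column's even parity and compare to cp:
  c0: data parity 0, sent cp 0 → ok
  c1: data parity 0, sent cp 1 → mismatch
  c2: data parity 1, sent cp 1 → ok
  c3: data parity 1, sent cp 1 → ok
  c4: data parity 0, sent cp 0 → ok
Exactly one row (r1) and one column (c1) fail → the flipped bit is at their intersection.

row 1, column 1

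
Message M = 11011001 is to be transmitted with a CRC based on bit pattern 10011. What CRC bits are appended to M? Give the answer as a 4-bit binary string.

Append 4 zeros: 110110010000. Divide by 10011 (XOR where the leading bit is 1):
  pos 0: 11011 XOR 10011 = 01000
  pos 1: 10000 XOR 10011 = 00011
  pos 4: 11010 XOR 10011 = 01001
  pos 5: 10010 XOR 10011 = 00001
Remainder (last 4 bits) = 0100. This is the CRC / FCS.

0100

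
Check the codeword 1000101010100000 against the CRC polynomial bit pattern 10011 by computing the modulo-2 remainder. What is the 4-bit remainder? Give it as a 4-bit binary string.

Modulo-2 division of 1000101010100000 by 10011:
  pos 0: 10001 XOR 10011 = 00010
  pos 3: 10010 XOR 10011 = 00001
  pos 7: 11010 XOR 10011 = 01001
  pos 8: 10010 XOR 10011 = 00001
Remainder = 1000 (nonzero — an error is detected).

1000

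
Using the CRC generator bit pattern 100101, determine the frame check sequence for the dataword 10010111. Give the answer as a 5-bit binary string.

Append 5 zeros: 1001011100000. Divide by 100101 (XOR where the leading bit is 1):
  pos 0: 100101 XOR 100101 = 000000
  pos 6: 110000 XOR 100101 = 010101
  pos 7: 101010 XOR 100101 = 001111
Remainder (last 5 bits) = 01111. This is the CRC / FCS.

01111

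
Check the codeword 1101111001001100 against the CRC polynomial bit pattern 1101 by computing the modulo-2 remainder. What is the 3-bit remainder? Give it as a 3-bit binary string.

001

Modulo-2 division of 1101111001001100 by 1101:
  pos 0: 1101 XOR 1101 = 0000
  pos 4: 1110 XOR 1101 = 0011
  pos 6: 1101 XOR 1101 = 0000
  pos 12: 1100 XOR 1101 = 0001
Remainder = 001 (nonzero — an error is detected).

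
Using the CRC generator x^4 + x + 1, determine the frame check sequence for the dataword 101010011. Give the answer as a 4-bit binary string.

1000

Append 4 zeros: 1010100110000. Divide by 10011 (XOR where the leading bit is 1):
  pos 0: 10101 XOR 10011 = 00110
  pos 2: 11000 XOR 10011 = 01011
  pos 3: 10111 XOR 10011 = 00100
  pos 5: 10010 XOR 10011 = 00001
Remainder (last 4 bits) = 1000. This is the CRC / FCS.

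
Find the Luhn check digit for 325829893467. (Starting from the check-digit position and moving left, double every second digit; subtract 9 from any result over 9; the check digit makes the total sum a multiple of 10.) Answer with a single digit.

1

Partial digits right→left: 7 6 4 3 9 8 9 2 8 5 2 3
Double every second digit counting from the check-digit position (so the 1st, 3rd, 5th, ... of the partial from the right).
  doubled (with −9 where >9): 5 8 9 9 7 4 → sum 42
  kept as-is: 6 3 8 2 5 3 → sum 27
Total = 42 + 27 = 69.
Check digit = (10 − (69 mod 10)) mod 10 = 1.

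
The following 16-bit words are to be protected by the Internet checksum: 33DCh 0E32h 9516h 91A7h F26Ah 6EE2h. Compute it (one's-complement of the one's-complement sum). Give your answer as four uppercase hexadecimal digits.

35E6

One's-complement addition (fold any carry out of bit 15 back into bit 0):
  0x33DC + 0x0E32 = 0x0420E
  0x420E + 0x9516 = 0x0D724
  0xD724 + 0x91A7 = 0x168CB → wrap carry → 0x68CC
  0x68CC + 0xF26A = 0x15B36 → wrap carry → 0x5B37
  0x5B37 + 0x6EE2 = 0x0CA19
One's-complement sum = 0xCA19.
Checksum = ~0xCA19 & 0xFFFF = 0x35E6.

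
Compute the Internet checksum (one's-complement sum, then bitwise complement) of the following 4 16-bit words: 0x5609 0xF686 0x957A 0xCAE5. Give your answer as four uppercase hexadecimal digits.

530F

One's-complement addition (fold any carry out of bit 15 back into bit 0):
  0x5609 + 0xF686 = 0x14C8F → wrap carry → 0x4C90
  0x4C90 + 0x957A = 0x0E20A
  0xE20A + 0xCAE5 = 0x1ACEF → wrap carry → 0xACF0
One's-complement sum = 0xACF0.
Checksum = ~0xACF0 & 0xFFFF = 0x530F.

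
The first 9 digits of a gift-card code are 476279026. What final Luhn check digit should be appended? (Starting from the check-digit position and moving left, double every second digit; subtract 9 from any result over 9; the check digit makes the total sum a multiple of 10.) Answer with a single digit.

1

Partial digits right→left: 6 2 0 9 7 2 6 7 4
Double every second digit counting from the check-digit position (so the 1st, 3rd, 5th, ... of the partial from the right).
  doubled (with −9 where >9): 3 0 5 3 8 → sum 19
  kept as-is: 2 9 2 7 → sum 20
Total = 19 + 20 = 39.
Check digit = (10 − (39 mod 10)) mod 10 = 1.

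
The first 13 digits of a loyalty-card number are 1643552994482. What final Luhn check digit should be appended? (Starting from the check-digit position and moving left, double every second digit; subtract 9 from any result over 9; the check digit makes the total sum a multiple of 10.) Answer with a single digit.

Partial digits right→left: 2 8 4 4 9 9 2 5 5 3 4 6 1
Double every second digit counting from the check-digit position (so the 1st, 3rd, 5th, ... of the partial from the right).
  doubled (with −9 where >9): 4 8 9 4 1 8 2 → sum 36
  kept as-is: 8 4 9 5 3 6 → sum 35
Total = 36 + 35 = 71.
Check digit = (10 − (71 mod 10)) mod 10 = 9.

9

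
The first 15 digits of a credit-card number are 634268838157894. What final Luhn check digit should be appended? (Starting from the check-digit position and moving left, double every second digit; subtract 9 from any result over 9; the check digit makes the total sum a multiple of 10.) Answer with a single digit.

3

Partial digits right→left: 4 9 8 7 5 1 8 3 8 8 6 2 4 3 6
Double every second digit counting from the check-digit position (so the 1st, 3rd, 5th, ... of the partial from the right).
  doubled (with −9 where >9): 8 7 1 7 7 3 8 3 → sum 44
  kept as-is: 9 7 1 3 8 2 3 → sum 33
Total = 44 + 33 = 77.
Check digit = (10 − (77 mod 10)) mod 10 = 3.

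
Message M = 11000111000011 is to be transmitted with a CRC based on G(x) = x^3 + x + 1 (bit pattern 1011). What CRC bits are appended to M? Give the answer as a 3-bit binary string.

Append 3 zeros: 11000111000011000. Divide by 1011 (XOR where the leading bit is 1):
  pos 0: 1100 XOR 1011 = 0111
  pos 1: 1110 XOR 1011 = 0101
  pos 2: 1011 XOR 1011 = 0000
  pos 6: 1100 XOR 1011 = 0111
  pos 7: 1110 XOR 1011 = 0101
  pos 8: 1010 XOR 1011 = 0001
  pos 11: 1110 XOR 1011 = 0101
  pos 12: 1010 XOR 1011 = 0001
Remainder (last 3 bits) = 010. This is the CRC / FCS.

010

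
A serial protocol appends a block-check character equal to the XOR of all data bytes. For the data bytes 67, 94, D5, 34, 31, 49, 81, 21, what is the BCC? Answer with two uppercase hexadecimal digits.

CA

XOR the bytes together:
  start with 0x67
  0x67 ⊕ 0x94 = 0xF3
  0xF3 ⊕ 0xD5 = 0x26
  0x26 ⊕ 0x34 = 0x12
  0x12 ⊕ 0x31 = 0x23
  0x23 ⊕ 0x49 = 0x6A
  0x6A ⊕ 0x81 = 0xEB
  0xEB ⊕ 0x21 = 0xCA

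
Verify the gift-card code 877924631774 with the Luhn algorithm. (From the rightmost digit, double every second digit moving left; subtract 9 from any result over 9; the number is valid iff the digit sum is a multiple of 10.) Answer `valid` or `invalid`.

valid

From the right, keep odd positions and double even positions (subtract 9 from any doubled value over 9):
  doubled (positions 2,4,...): 5 2 3 4 5 7 → sum 26
  kept (positions 1,3,...): 4 7 3 4 9 7 → sum 34
Total = 60.
60 mod 10 = 0, so the number is valid.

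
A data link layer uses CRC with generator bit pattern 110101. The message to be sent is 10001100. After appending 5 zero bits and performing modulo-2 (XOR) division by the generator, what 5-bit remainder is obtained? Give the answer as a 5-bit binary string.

00001

Append 5 zeros: 1000110000000. Divide by 110101 (XOR where the leading bit is 1):
  pos 0: 100011 XOR 110101 = 010110
  pos 1: 101100 XOR 110101 = 011001
  pos 2: 110010 XOR 110101 = 000111
  pos 5: 111000 XOR 110101 = 001101
  pos 7: 110100 XOR 110101 = 000001
Remainder (last 5 bits) = 00001. This is the CRC / FCS.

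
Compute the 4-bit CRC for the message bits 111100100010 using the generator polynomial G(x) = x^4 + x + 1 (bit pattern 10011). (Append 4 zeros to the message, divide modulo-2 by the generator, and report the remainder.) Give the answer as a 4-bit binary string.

0110

Append 4 zeros: 1111001000100000. Divide by 10011 (XOR where the leading bit is 1):
  pos 0: 11110 XOR 10011 = 01101
  pos 1: 11010 XOR 10011 = 01001
  pos 2: 10011 XOR 10011 = 00000
  pos 10: 10000 XOR 10011 = 00011
Remainder (last 4 bits) = 0110. This is the CRC / FCS.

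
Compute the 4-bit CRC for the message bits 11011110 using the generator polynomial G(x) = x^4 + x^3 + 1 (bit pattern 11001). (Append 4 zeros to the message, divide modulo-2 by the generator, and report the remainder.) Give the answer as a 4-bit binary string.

Append 4 zeros: 110111100000. Divide by 11001 (XOR where the leading bit is 1):
  pos 0: 11011 XOR 11001 = 00010
  pos 3: 10110 XOR 11001 = 01111
  pos 4: 11110 XOR 11001 = 00111
  pos 6: 11100 XOR 11001 = 00101
Remainder (last 4 bits) = 1010. This is the CRC / FCS.

1010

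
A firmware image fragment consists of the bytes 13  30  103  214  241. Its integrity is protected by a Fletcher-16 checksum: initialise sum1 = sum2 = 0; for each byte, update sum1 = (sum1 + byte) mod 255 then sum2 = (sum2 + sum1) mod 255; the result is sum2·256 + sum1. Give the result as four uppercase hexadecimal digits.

Running sums (mod 255):
  after byte 0 (13): sum1=13, sum2=13
  after byte 1 (30): sum1=43, sum2=56
  after byte 2 (103): sum1=146, sum2=202
  after byte 3 (214): sum1=105, sum2=52
  after byte 4 (241): sum1=91, sum2=143
Checksum = sum2·256 + sum1 = 143·256 + 91 = 36699 = 0x8F5B.

8F5B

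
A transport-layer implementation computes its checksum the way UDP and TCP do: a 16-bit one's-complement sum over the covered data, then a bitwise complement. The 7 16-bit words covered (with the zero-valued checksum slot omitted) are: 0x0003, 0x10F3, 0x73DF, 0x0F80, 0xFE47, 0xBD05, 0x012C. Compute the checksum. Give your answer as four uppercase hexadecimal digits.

AF30

One's-complement addition (fold any carry out of bit 15 back into bit 0):
  0x0003 + 0x10F3 = 0x010F6
  0x10F6 + 0x73DF = 0x084D5
  0x84D5 + 0x0F80 = 0x09455
  0x9455 + 0xFE47 = 0x1929C → wrap carry → 0x929D
  0x929D + 0xBD05 = 0x14FA2 → wrap carry → 0x4FA3
  0x4FA3 + 0x012C = 0x050CF
One's-complement sum = 0x50CF.
Checksum = ~0x50CF & 0xFFFF = 0xAF30.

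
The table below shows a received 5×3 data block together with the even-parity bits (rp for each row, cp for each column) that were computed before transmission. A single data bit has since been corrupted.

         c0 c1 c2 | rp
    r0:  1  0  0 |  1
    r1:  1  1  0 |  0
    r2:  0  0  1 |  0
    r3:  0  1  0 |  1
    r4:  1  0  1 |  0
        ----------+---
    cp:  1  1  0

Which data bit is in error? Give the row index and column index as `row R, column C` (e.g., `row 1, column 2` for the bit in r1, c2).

Recompute each row's even parity and compare to rp:
  r0: data parity 1, sent rp 1 → ok
  r1: data parity 0, sent rp 0 → ok
  r2: data parity 1, sent rp 0 → mismatch
  r3: data parity 1, sent rp 1 → ok
  r4: data parity 0, sent rp 0 → ok
Recompute each column's even parity and compare to cp:
  c0: data parity 1, sent cp 1 → ok
  c1: data parity 0, sent cp 1 → mismatch
  c2: data parity 0, sent cp 0 → ok
Exactly one row (r2) and one column (c1) fail → the flipped bit is at their intersection.

row 2, column 1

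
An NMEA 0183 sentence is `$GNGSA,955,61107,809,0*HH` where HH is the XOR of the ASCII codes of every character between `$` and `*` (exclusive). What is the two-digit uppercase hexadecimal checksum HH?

55

XOR the ASCII codes of the payload characters:
  'G' = 0x47 → acc = 0x47
  'N' = 0x4E → acc = 0x09
  'G' = 0x47 → acc = 0x4E
  'S' = 0x53 → acc = 0x1D
  'A' = 0x41 → acc = 0x5C
  ',' = 0x2C → acc = 0x70
  '9' = 0x39 → acc = 0x49
  '5' = 0x35 → acc = 0x7C
  '5' = 0x35 → acc = 0x49
  ',' = 0x2C → acc = 0x65
  '6' = 0x36 → acc = 0x53
  '1' = 0x31 → acc = 0x62
  '1' = 0x31 → acc = 0x53
  '0' = 0x30 → acc = 0x63
  '7' = 0x37 → acc = 0x54
  ',' = 0x2C → acc = 0x78
  '8' = 0x38 → acc = 0x40
  '0' = 0x30 → acc = 0x70
  '9' = 0x39 → acc = 0x49
  ',' = 0x2C → acc = 0x65
  '0' = 0x30 → acc = 0x55
Checksum = 0x55.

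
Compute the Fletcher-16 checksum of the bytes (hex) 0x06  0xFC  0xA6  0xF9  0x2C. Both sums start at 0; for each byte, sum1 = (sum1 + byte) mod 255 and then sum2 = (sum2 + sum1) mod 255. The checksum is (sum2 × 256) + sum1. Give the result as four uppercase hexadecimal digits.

Running sums (mod 255):
  after byte 0 (0x06): sum1=6, sum2=6
  after byte 1 (0xFC): sum1=3, sum2=9
  after byte 2 (0xA6): sum1=169, sum2=178
  after byte 3 (0xF9): sum1=163, sum2=86
  after byte 4 (0x2C): sum1=207, sum2=38
Checksum = sum2·256 + sum1 = 38·256 + 207 = 9935 = 0x26CF.

26CF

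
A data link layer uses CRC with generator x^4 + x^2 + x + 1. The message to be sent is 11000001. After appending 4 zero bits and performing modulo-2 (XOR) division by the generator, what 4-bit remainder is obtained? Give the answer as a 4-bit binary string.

1000

Append 4 zeros: 110000010000. Divide by 10111 (XOR where the leading bit is 1):
  pos 0: 11000 XOR 10111 = 01111
  pos 1: 11110 XOR 10111 = 01001
  pos 2: 10010 XOR 10111 = 00101
  pos 4: 10110 XOR 10111 = 00001
Remainder (last 4 bits) = 1000. This is the CRC / FCS.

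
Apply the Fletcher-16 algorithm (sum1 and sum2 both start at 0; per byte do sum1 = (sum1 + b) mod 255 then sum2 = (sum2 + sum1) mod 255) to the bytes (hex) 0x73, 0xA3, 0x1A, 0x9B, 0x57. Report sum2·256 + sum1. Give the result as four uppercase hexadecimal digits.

Running sums (mod 255):
  after byte 0 (0x73): sum1=115, sum2=115
  after byte 1 (0xA3): sum1=23, sum2=138
  after byte 2 (0x1A): sum1=49, sum2=187
  after byte 3 (0x9B): sum1=204, sum2=136
  after byte 4 (0x57): sum1=36, sum2=172
Checksum = sum2·256 + sum1 = 172·256 + 36 = 44068 = 0xAC24.

AC24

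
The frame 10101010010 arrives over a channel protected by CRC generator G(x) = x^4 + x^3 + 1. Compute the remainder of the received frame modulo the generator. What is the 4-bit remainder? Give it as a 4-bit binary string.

0000

Modulo-2 division of 10101010010 by 11001:
  pos 0: 10101 XOR 11001 = 01100
  pos 1: 11000 XOR 11001 = 00001
  pos 5: 11001 XOR 11001 = 00000
Remainder = 0000 (zero — the frame passes the CRC check).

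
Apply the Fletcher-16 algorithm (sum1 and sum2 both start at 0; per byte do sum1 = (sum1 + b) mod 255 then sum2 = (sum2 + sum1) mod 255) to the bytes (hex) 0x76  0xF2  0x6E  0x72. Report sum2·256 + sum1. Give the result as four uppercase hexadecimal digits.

Running sums (mod 255):
  after byte 0 (0x76): sum1=118, sum2=118
  after byte 1 (0xF2): sum1=105, sum2=223
  after byte 2 (0x6E): sum1=215, sum2=183
  after byte 3 (0x72): sum1=74, sum2=2
Checksum = sum2·256 + sum1 = 2·256 + 74 = 586 = 0x024A.

024A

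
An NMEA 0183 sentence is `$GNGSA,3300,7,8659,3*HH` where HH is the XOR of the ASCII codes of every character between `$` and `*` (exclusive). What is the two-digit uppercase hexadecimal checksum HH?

XOR the ASCII codes of the payload characters:
  'G' = 0x47 → acc = 0x47
  'N' = 0x4E → acc = 0x09
  'G' = 0x47 → acc = 0x4E
  'S' = 0x53 → acc = 0x1D
  'A' = 0x41 → acc = 0x5C
  ',' = 0x2C → acc = 0x70
  '3' = 0x33 → acc = 0x43
  '3' = 0x33 → acc = 0x70
  '0' = 0x30 → acc = 0x40
  '0' = 0x30 → acc = 0x70
  ',' = 0x2C → acc = 0x5C
  '7' = 0x37 → acc = 0x6B
  ',' = 0x2C → acc = 0x47
  '8' = 0x38 → acc = 0x7F
  '6' = 0x36 → acc = 0x49
  '5' = 0x35 → acc = 0x7C
  '9' = 0x39 → acc = 0x45
  ',' = 0x2C → acc = 0x69
  '3' = 0x33 → acc = 0x5A
Checksum = 0x5A.

5A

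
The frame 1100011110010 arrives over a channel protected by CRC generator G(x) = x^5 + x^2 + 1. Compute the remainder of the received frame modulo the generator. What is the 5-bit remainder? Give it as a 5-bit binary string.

00000

Modulo-2 division of 1100011110010 by 100101:
  pos 0: 110001 XOR 100101 = 010100
  pos 1: 101001 XOR 100101 = 001100
  pos 3: 110011 XOR 100101 = 010110
  pos 4: 101100 XOR 100101 = 001001
  pos 6: 100101 XOR 100101 = 000000
Remainder = 00000 (zero — the frame passes the CRC check).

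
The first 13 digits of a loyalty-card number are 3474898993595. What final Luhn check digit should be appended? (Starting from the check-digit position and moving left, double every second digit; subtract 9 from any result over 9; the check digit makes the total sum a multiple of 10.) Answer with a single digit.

6

Partial digits right→left: 5 9 5 3 9 9 8 9 8 4 7 4 3
Double every second digit counting from the check-digit position (so the 1st, 3rd, 5th, ... of the partial from the right).
  doubled (with −9 where >9): 1 1 9 7 7 5 6 → sum 36
  kept as-is: 9 3 9 9 4 4 → sum 38
Total = 36 + 38 = 74.
Check digit = (10 − (74 mod 10)) mod 10 = 6.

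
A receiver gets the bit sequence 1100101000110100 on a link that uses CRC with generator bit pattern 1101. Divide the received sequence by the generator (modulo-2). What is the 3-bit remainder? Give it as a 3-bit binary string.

000

Modulo-2 division of 1100101000110100 by 1101:
  pos 0: 1100 XOR 1101 = 0001
  pos 3: 1101 XOR 1101 = 0000
  pos 10: 1101 XOR 1101 = 0000
Remainder = 000 (zero — the frame passes the CRC check).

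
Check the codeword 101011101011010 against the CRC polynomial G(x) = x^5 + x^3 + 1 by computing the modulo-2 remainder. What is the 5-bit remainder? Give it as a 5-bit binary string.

00001

Modulo-2 division of 101011101011010 by 101001:
  pos 0: 101011 XOR 101001 = 000010
  pos 4: 101010 XOR 101001 = 000011
  pos 8: 111101 XOR 101001 = 010100
  pos 9: 101000 XOR 101001 = 000001
Remainder = 00001 (nonzero — an error is detected).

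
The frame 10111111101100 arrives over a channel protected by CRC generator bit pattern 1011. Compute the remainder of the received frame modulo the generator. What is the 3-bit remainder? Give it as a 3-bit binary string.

010

Modulo-2 division of 10111111101100 by 1011:
  pos 0: 1011 XOR 1011 = 0000
  pos 4: 1111 XOR 1011 = 0100
  pos 5: 1001 XOR 1011 = 0010
  pos 7: 1001 XOR 1011 = 0010
  pos 9: 1010 XOR 1011 = 0001
Remainder = 010 (nonzero — an error is detected).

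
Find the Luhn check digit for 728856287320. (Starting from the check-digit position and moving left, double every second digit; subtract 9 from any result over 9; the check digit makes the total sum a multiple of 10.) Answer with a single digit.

Partial digits right→left: 0 2 3 7 8 2 6 5 8 8 2 7
Double every second digit counting from the check-digit position (so the 1st, 3rd, 5th, ... of the partial from the right).
  doubled (with −9 where >9): 0 6 7 3 7 4 → sum 27
  kept as-is: 2 7 2 5 8 7 → sum 31
Total = 27 + 31 = 58.
Check digit = (10 − (58 mod 10)) mod 10 = 2.

2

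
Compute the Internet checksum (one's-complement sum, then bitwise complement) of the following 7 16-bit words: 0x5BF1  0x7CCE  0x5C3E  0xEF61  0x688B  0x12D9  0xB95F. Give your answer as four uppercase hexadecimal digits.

One's-complement addition (fold any carry out of bit 15 back into bit 0):
  0x5BF1 + 0x7CCE = 0x0D8BF
  0xD8BF + 0x5C3E = 0x134FD → wrap carry → 0x34FE
  0x34FE + 0xEF61 = 0x1245F → wrap carry → 0x2460
  0x2460 + 0x688B = 0x08CEB
  0x8CEB + 0x12D9 = 0x09FC4
  0x9FC4 + 0xB95F = 0x15923 → wrap carry → 0x5924
One's-complement sum = 0x5924.
Checksum = ~0x5924 & 0xFFFF = 0xA6DB.

A6DB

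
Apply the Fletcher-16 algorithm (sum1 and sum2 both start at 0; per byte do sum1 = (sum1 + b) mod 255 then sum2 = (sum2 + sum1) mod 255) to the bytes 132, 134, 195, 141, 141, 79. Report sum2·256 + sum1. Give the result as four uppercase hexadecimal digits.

Running sums (mod 255):
  after byte 0 (132): sum1=132, sum2=132
  after byte 1 (134): sum1=11, sum2=143
  after byte 2 (195): sum1=206, sum2=94
  after byte 3 (141): sum1=92, sum2=186
  after byte 4 (141): sum1=233, sum2=164
  after byte 5 (79): sum1=57, sum2=221
Checksum = sum2·256 + sum1 = 221·256 + 57 = 56633 = 0xDD39.

DD39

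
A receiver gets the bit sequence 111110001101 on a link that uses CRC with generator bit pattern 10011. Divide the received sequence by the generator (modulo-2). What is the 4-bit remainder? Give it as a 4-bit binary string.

0000

Modulo-2 division of 111110001101 by 10011:
  pos 0: 11111 XOR 10011 = 01100
  pos 1: 11000 XOR 10011 = 01011
  pos 2: 10110 XOR 10011 = 00101
  pos 4: 10101 XOR 10011 = 00110
  pos 6: 11010 XOR 10011 = 01001
  pos 7: 10011 XOR 10011 = 00000
Remainder = 0000 (zero — the frame passes the CRC check).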